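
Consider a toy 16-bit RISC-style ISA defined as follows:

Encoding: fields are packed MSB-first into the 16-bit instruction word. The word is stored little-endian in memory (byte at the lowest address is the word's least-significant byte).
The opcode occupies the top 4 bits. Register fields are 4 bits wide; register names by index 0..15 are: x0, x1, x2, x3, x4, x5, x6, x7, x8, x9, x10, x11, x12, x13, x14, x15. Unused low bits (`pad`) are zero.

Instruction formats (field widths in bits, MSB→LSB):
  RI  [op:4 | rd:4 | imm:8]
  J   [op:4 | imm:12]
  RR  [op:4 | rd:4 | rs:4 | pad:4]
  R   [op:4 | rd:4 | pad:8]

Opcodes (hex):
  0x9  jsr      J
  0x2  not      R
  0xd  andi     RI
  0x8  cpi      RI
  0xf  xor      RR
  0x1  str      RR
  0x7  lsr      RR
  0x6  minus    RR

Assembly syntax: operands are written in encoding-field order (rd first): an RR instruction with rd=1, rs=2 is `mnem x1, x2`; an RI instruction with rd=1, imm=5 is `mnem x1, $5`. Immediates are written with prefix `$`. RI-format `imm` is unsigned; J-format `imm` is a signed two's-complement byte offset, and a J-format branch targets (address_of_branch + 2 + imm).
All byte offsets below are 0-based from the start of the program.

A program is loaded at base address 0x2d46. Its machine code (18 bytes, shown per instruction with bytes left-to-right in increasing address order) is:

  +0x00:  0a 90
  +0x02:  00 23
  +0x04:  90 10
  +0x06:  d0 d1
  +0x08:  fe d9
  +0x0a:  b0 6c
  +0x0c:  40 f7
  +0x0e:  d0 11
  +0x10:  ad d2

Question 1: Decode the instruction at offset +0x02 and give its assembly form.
+0x02: 00 23 ⇒ word 0x2300 (little)
  opcode bits[15:12]=0x2: not/R
  [11:8] rd=3 = x3

not x3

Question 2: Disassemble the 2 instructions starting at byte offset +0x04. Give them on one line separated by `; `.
str x0, x9; andi x1, $208

[04] 90 10 → 0x1090
  top 4b → 0x1 → str [RR]
  rd@[11:8]=0x0 ⇒ x0
  rs@[7:4]=0x9 ⇒ x9
[06] d0 d1 → 0xd1d0
  top 4b → 0xd → andi [RI]
  rd@[11:8]=0x1 ⇒ x1
  imm@[7:0]=0xd0 ⇒ $208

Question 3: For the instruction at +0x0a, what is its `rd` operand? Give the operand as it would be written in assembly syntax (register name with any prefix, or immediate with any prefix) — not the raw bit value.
x12

+0x0a: b0 6c ⇒ word 0x6cb0 (little)
  opcode bits[15:12]=0x6: minus/RR
  rd@[11:8]=0xc ⇒ x12
  rs@[7:4]=0xb ⇒ x11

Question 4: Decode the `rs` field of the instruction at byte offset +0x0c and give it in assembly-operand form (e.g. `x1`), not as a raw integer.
@+0c  little-endian(40 f7) = 0xf740
  top 4b → 0xf → xor [RR]
  rd: (w>>8)&0xf=0x7 → x7
  rs: (w>>4)&0xf=0x4 → x4

x4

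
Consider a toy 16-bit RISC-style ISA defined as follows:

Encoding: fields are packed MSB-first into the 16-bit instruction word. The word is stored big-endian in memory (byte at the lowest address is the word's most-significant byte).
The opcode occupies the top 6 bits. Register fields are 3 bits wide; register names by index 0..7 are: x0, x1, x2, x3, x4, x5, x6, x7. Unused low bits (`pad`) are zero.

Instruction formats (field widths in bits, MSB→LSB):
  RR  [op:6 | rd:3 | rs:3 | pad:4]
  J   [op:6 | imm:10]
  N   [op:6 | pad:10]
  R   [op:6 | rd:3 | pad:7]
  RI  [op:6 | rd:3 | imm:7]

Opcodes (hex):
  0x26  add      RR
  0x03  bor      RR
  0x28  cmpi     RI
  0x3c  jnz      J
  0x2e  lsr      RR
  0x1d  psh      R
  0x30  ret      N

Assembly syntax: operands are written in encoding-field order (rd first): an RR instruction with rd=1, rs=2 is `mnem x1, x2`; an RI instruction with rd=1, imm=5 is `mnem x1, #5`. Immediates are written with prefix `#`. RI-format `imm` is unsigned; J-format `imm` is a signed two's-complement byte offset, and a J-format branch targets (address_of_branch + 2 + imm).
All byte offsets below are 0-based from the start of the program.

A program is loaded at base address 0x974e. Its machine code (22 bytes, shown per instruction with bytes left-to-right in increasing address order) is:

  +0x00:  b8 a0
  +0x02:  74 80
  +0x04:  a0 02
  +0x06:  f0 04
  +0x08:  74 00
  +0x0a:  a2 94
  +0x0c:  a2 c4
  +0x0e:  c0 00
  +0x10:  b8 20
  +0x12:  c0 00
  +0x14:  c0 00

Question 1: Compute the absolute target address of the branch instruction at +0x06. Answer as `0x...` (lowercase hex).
0x975a

+0x06: f0 04 ⇒ word 0xf004 (big)
  opcode bits[15:10]=0x3c: jnz/J
  [9:0] imm=4 = #4
  target = base 0x974e + off 0x06 + 2 + imm 4 = 0x975a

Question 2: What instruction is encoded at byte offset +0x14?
ret

@+14  big-endian(c0 00) = 0xc000
  op=0xc000>>10=0x30 ⇒ ret (N)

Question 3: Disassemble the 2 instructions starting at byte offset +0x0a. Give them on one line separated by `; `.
cmpi x5, #20; cmpi x5, #68

+0x0a: a2 94 ⇒ word 0xa294 (big)
  opcode bits[15:10]=0x28: cmpi/RI
  rd@[9:7]=0x5 ⇒ x5
  imm@[6:0]=0x14 ⇒ #20
+0x0c: a2 c4 ⇒ word 0xa2c4 (big)
  opcode bits[15:10]=0x28: cmpi/RI
  rd@[9:7]=0x5 ⇒ x5
  imm@[6:0]=0x44 ⇒ #68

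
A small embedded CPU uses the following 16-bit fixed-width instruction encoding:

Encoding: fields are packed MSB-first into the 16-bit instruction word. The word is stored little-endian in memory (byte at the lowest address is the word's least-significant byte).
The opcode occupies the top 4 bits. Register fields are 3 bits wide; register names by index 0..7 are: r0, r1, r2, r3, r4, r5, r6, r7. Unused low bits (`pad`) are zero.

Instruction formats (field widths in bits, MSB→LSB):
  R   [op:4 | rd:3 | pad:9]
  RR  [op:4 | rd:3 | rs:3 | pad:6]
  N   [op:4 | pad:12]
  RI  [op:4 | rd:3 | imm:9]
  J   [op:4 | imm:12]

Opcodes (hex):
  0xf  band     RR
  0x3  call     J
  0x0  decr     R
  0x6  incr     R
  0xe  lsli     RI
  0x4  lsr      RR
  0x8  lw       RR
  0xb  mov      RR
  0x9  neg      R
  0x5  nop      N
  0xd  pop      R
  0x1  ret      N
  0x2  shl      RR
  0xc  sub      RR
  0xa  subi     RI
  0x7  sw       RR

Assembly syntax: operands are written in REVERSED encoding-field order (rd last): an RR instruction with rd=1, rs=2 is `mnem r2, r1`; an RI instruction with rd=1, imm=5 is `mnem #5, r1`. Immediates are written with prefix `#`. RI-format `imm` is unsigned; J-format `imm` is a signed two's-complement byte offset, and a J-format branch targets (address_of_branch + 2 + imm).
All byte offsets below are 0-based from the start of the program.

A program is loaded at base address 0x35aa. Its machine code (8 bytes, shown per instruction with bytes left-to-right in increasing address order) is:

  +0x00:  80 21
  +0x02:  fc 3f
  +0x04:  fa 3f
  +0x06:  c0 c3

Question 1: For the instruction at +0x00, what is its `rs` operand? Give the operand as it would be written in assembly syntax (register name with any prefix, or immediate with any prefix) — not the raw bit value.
@+00  little-endian(80 21) = 0x2180
  opcode bits[15:12]=0x2: shl/RR
  rd@[11:9]=0x0 ⇒ r0
  rs@[8:6]=0x6 ⇒ r6

r6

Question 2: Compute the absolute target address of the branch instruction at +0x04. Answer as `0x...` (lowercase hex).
0x35aa

off 0x04: read fa 3f as little → 0x3ffa
  opcode bits[15:12]=0x3: call/J
  imm: (w>>0)&0xfff=0xffa (s12→-6) → #-6
  target = base 0x35aa + off 0x04 + 2 + imm -6 = 0x35aa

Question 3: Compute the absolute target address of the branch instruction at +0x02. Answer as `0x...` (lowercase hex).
0x35aa

+0x02: fc 3f ⇒ word 0x3ffc (little)
  top 4b → 0x3 → call [J]
  [11:0] imm=4092 (s12→-4) = #-4
  target = base 0x35aa + off 0x02 + 2 + imm -4 = 0x35aa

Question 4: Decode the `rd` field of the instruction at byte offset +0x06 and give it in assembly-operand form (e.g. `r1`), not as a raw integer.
+0x06: c0 c3 ⇒ word 0xc3c0 (little)
  op=0xc3c0>>12=0xc ⇒ sub (RR)
  rd@[11:9]=0x1 ⇒ r1
  rs@[8:6]=0x7 ⇒ r7

r1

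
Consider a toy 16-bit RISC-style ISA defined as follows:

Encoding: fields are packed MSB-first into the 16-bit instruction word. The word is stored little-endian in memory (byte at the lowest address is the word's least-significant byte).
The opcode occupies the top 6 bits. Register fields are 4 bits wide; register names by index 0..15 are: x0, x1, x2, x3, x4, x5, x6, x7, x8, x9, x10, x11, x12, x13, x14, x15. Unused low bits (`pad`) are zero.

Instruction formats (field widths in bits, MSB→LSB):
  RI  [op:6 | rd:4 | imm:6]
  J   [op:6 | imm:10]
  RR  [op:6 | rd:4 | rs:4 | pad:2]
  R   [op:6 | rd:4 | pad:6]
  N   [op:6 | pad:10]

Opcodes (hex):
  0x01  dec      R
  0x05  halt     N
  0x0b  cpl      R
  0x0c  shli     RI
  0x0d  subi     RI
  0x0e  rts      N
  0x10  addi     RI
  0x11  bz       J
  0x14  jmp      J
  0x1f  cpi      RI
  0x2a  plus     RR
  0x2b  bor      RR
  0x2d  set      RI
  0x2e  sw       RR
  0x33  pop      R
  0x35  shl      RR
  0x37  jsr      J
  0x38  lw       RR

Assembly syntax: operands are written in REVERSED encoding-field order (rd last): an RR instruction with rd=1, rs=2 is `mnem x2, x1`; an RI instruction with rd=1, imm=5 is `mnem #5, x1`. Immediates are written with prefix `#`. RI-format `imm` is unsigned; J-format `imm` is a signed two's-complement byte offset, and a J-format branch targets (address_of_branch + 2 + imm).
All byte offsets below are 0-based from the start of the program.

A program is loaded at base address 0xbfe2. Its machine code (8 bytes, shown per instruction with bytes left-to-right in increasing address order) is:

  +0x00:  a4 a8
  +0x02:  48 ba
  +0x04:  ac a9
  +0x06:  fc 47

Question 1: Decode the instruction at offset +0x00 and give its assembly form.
plus x9, x2

@+00  little-endian(a4 a8) = 0xa8a4
  top 6b → 0x2a → plus [RR]
  rd: (w>>6)&0xf=0x2 → x2
  rs: (w>>2)&0xf=0x9 → x9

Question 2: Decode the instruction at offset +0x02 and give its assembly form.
sw x2, x9

off 0x02: read 48 ba as little → 0xba48
  opcode bits[15:10]=0x2e: sw/RR
  rd: (w>>6)&0xf=0x9 → x9
  rs: (w>>2)&0xf=0x2 → x2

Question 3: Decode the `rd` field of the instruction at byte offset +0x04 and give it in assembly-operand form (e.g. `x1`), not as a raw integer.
+0x04: ac a9 ⇒ word 0xa9ac (little)
  top 6b → 0x2a → plus [RR]
  rd: (w>>6)&0xf=0x6 → x6
  rs: (w>>2)&0xf=0xb → x11

x6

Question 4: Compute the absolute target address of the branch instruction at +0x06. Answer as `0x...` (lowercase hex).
off 0x06: read fc 47 as little → 0x47fc
  top 6b → 0x11 → bz [J]
  imm: (w>>0)&0x3ff=0x3fc (s10→-4) → #-4
  target = base 0xbfe2 + off 0x06 + 2 + imm -4 = 0xbfe6

0xbfe6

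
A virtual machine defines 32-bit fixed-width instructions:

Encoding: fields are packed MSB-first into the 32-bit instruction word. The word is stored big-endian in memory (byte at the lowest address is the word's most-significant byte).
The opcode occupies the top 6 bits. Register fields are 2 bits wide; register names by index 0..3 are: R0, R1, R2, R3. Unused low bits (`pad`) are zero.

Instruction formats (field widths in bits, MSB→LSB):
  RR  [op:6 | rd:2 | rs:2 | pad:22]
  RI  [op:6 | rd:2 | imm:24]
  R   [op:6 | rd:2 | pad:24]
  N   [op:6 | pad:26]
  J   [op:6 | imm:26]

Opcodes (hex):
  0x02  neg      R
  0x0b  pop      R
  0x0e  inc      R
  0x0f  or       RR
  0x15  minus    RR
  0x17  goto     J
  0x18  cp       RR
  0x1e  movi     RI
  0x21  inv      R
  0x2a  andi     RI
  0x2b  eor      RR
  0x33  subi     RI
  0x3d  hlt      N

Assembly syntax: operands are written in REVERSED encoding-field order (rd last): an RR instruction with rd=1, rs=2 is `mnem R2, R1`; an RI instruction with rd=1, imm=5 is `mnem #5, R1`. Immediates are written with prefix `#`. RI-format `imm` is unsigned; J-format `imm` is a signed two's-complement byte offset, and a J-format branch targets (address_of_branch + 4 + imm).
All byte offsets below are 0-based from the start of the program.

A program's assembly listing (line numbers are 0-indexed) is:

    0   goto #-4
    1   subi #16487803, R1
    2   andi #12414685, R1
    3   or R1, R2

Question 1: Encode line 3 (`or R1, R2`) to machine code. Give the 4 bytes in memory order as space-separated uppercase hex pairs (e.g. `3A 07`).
L3: or op=0xf:6|rd=2:2|rs=1:2|pad=0:22 ⇒ 0x3e400000 ⇒ big 3e 40 00 00

3E 40 00 00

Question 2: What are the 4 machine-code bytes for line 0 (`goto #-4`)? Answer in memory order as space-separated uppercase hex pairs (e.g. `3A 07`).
line 0 (goto): pack op=0x17:6|imm=-4:26 = 0x5ffffffc; big→ 5f ff ff fc

5F FF FF FC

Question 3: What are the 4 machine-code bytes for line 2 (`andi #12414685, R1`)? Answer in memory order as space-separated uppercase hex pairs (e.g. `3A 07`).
2. andi fields op=0x2a:6|rd=1:2|imm=12414685:24 → word a9bd6eddh → a9 bd 6e dd

A9 BD 6E DD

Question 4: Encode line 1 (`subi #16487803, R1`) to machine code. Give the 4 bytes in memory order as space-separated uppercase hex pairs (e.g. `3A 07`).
line 1 (subi): pack op=0x33:6|rd=1:2|imm=16487803:24 = 0xcdfb957b; big→ cd fb 95 7b

CD FB 95 7B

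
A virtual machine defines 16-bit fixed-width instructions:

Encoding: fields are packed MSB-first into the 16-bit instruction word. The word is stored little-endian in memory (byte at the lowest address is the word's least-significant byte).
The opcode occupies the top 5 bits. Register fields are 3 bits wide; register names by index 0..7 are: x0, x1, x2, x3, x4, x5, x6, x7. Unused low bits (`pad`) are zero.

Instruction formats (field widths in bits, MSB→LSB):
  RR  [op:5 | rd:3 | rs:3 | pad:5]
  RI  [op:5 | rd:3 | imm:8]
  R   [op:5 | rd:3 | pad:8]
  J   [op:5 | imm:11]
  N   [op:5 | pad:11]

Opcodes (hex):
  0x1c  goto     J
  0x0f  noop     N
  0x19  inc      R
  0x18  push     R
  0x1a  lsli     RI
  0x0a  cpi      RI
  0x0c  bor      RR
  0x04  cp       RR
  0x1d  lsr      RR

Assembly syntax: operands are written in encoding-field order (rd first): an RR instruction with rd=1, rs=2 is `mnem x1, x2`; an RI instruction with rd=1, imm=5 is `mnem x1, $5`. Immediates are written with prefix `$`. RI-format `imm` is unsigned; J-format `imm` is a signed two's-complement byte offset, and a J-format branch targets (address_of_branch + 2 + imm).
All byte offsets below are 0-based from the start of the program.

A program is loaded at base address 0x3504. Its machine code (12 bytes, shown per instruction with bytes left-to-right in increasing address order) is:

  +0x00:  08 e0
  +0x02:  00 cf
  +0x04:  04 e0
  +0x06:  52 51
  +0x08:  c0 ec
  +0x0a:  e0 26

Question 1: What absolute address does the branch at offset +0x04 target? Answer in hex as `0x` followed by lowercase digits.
0x350e

+0x04: 04 e0 ⇒ word 0xe004 (little)
  opcode bits[15:11]=0x1c: goto/J
  imm: (w>>0)&0x7ff=0x4 → $4
  target = base 0x3504 + off 0x04 + 2 + imm 4 = 0x350e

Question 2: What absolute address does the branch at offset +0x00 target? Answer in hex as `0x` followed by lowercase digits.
0x350e

+0x00: 08 e0 ⇒ word 0xe008 (little)
  opcode bits[15:11]=0x1c: goto/J
  [10:0] imm=8 = $8
  target = base 0x3504 + off 0x00 + 2 + imm 8 = 0x350e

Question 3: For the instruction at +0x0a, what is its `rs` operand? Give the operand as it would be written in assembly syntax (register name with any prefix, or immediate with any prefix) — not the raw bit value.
+0x0a: e0 26 ⇒ word 0x26e0 (little)
  op=0x26e0>>11=0x4 ⇒ cp (RR)
  rd@[10:8]=0x6 ⇒ x6
  rs@[7:5]=0x7 ⇒ x7

x7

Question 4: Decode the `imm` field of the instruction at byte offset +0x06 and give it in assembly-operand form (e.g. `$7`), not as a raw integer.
off 0x06: read 52 51 as little → 0x5152
  opcode bits[15:11]=0xa: cpi/RI
  rd@[10:8]=0x1 ⇒ x1
  imm@[7:0]=0x52 ⇒ $82

$82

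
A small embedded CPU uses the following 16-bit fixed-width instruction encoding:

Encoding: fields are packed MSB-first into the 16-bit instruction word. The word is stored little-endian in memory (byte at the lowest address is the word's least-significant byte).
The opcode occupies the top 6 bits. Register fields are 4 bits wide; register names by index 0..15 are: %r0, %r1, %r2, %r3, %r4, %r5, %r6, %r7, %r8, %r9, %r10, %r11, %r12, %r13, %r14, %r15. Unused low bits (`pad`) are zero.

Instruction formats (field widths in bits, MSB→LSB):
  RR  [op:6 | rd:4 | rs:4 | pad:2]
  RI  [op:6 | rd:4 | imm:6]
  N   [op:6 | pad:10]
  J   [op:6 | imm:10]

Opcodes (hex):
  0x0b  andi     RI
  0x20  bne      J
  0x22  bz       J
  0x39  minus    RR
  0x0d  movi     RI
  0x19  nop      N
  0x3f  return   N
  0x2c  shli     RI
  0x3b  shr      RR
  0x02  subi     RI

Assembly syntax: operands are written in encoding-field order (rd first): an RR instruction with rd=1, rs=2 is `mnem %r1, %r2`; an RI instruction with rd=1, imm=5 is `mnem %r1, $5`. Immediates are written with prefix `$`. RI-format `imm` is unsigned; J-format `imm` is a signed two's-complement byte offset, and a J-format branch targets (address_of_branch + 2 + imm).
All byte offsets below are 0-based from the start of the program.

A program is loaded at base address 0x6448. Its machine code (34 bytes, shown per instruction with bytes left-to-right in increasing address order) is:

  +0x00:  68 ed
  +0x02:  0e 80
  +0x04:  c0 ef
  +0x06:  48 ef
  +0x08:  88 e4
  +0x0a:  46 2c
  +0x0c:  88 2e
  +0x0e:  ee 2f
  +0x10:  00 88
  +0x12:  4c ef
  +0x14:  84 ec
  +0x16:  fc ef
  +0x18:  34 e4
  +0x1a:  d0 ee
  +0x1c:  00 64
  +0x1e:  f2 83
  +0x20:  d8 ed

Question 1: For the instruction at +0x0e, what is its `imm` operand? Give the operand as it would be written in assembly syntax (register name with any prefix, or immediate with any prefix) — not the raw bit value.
$46

[0e] ee 2f → 0x2fee
  op=0x2fee>>10=0xb ⇒ andi (RI)
  [9:6] rd=15 = %r15
  [5:0] imm=46 = $46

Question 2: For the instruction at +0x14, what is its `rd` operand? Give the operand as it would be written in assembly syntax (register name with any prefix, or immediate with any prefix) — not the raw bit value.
off 0x14: read 84 ec as little → 0xec84
  op=0xec84>>10=0x3b ⇒ shr (RR)
  rd@[9:6]=0x2 ⇒ %r2
  rs@[5:2]=0x1 ⇒ %r1

%r2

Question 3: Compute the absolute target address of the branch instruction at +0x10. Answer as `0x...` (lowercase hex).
0x645a

@+10  little-endian(00 88) = 0x8800
  top 6b → 0x22 → bz [J]
  imm: (w>>0)&0x3ff=0x0 → $0
  target = base 0x6448 + off 0x10 + 2 + imm 0 = 0x645a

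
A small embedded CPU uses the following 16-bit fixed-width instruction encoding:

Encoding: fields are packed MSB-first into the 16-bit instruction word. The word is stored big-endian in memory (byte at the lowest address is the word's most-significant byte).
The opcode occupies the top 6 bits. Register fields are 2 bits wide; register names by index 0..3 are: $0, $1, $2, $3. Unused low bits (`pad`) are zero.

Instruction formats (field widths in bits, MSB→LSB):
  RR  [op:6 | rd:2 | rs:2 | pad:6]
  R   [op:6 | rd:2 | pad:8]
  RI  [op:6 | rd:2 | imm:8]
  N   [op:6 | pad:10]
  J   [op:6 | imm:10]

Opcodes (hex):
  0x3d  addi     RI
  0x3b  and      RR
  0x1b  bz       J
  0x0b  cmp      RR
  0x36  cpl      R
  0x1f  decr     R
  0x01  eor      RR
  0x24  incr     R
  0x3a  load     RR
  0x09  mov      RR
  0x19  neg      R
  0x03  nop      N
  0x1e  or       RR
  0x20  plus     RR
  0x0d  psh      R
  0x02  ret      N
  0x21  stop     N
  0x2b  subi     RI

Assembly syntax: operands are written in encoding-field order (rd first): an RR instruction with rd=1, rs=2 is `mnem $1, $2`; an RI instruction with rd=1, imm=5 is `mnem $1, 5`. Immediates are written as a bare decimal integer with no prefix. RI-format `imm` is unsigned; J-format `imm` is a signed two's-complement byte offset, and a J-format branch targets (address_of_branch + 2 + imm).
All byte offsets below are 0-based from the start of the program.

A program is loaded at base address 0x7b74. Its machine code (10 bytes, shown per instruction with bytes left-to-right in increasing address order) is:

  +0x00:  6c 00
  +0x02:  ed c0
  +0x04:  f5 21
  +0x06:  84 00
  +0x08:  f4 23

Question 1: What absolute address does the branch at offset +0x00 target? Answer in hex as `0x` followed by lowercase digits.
+0x00: 6c 00 ⇒ word 0x6c00 (big)
  top 6b → 0x1b → bz [J]
  imm@[9:0]=0x0 ⇒ 0
  target = base 0x7b74 + off 0x00 + 2 + imm 0 = 0x7b76

0x7b76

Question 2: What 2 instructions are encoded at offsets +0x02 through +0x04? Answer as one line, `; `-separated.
and $1, $3; addi $1, 33

[02] ed c0 → 0xedc0
  op=0xedc0>>10=0x3b ⇒ and (RR)
  rd: (w>>8)&0x3=0x1 → $1
  rs: (w>>6)&0x3=0x3 → $3
[04] f5 21 → 0xf521
  op=0xf521>>10=0x3d ⇒ addi (RI)
  rd: (w>>8)&0x3=0x1 → $1
  imm: (w>>0)&0xff=0x21 → 33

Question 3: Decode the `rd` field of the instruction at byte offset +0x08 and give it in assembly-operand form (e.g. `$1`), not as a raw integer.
$0

+0x08: f4 23 ⇒ word 0xf423 (big)
  top 6b → 0x3d → addi [RI]
  rd@[9:8]=0x0 ⇒ $0
  imm@[7:0]=0x23 ⇒ 35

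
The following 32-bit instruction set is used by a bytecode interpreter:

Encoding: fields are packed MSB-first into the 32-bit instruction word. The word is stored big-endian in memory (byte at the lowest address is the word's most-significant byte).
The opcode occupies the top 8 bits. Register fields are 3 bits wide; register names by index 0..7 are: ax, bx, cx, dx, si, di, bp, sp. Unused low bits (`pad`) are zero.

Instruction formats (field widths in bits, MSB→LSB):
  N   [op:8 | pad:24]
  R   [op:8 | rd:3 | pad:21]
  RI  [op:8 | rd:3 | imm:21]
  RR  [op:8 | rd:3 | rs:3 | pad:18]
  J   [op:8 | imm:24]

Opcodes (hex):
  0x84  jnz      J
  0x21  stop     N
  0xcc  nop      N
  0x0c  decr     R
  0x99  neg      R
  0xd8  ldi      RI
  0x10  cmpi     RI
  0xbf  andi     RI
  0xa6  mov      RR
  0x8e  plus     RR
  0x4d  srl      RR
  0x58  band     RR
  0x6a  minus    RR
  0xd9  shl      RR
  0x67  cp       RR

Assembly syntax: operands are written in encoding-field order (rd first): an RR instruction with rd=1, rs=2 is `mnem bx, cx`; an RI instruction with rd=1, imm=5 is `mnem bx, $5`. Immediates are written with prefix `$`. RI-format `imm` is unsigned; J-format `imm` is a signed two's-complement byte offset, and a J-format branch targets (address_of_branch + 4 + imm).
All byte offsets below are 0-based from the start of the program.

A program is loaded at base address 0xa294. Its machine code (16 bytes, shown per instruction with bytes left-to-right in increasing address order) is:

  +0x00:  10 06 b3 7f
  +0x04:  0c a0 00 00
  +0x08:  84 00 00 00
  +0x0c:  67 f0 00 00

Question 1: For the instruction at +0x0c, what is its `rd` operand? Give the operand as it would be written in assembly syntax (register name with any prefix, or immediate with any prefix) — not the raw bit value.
sp

+0x0c: 67 f0 00 00 ⇒ word 0x67f00000 (big)
  op=0x67f00000>>24=0x67 ⇒ cp (RR)
  [23:21] rd=7 = sp
  [20:18] rs=4 = si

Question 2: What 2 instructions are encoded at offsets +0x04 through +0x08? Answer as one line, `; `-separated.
off 0x04: read 0c a0 00 00 as big → 0x0ca00000
  opcode bits[31:24]=0xc: decr/R
  [23:21] rd=5 = di
off 0x08: read 84 00 00 00 as big → 0x84000000
  opcode bits[31:24]=0x84: jnz/J
  [23:0] imm=0 = $0

decr di; jnz $0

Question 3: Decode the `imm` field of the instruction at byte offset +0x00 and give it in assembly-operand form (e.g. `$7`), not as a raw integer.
$439167

@+00  big-endian(10 06 b3 7f) = 0x1006b37f
  op=0x1006b37f>>24=0x10 ⇒ cmpi (RI)
  rd@[23:21]=0x0 ⇒ ax
  imm@[20:0]=0x6b37f ⇒ $439167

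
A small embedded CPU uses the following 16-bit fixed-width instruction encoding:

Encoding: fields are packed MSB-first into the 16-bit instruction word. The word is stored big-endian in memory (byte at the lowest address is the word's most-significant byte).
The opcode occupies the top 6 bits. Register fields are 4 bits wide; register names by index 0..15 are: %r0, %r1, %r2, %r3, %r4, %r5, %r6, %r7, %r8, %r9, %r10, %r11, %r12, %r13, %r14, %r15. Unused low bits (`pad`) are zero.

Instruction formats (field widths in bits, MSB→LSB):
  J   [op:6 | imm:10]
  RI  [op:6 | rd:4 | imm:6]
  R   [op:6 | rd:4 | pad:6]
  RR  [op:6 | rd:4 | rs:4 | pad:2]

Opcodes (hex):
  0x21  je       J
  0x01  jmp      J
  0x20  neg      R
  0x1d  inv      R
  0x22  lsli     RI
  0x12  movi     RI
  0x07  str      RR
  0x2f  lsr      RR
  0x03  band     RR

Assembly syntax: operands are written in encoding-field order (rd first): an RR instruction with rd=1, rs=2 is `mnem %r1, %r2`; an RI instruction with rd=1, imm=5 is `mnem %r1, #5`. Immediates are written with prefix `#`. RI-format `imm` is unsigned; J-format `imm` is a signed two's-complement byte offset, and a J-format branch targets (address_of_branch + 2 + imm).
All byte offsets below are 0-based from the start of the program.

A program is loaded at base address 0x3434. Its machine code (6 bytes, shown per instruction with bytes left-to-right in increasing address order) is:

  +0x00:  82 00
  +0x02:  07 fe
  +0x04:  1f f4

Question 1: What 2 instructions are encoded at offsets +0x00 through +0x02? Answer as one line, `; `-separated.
neg %r8; jmp #-2

@+00  big-endian(82 00) = 0x8200
  op=0x8200>>10=0x20 ⇒ neg (R)
  rd@[9:6]=0x8 ⇒ %r8
@+02  big-endian(07 fe) = 0x07fe
  op=0x07fe>>10=0x1 ⇒ jmp (J)
  imm@[9:0]=0x3fe (s10→-2) ⇒ #-2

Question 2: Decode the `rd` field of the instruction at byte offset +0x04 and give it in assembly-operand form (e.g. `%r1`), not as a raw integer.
%r15

off 0x04: read 1f f4 as big → 0x1ff4
  top 6b → 0x7 → str [RR]
  rd: (w>>6)&0xf=0xf → %r15
  rs: (w>>2)&0xf=0xd → %r13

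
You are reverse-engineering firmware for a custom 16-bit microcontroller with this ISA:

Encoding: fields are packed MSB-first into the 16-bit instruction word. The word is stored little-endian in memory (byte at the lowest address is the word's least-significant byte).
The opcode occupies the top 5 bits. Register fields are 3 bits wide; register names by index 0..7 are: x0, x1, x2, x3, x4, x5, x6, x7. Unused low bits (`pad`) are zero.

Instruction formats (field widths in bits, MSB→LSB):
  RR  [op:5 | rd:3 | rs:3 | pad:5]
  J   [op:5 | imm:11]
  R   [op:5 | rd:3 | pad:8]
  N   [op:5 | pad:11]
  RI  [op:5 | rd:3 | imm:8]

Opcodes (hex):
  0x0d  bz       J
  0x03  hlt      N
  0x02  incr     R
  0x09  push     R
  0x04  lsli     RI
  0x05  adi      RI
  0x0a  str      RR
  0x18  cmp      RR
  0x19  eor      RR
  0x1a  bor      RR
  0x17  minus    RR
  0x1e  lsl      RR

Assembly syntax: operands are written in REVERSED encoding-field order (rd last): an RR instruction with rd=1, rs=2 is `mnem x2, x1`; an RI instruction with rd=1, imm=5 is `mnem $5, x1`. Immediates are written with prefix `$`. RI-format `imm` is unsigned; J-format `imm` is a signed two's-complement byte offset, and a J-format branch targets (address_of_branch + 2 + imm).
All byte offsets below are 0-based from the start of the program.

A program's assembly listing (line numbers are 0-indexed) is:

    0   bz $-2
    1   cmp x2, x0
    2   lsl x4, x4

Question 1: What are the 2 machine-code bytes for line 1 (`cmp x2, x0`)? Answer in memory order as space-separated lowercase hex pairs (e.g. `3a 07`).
1. cmp fields op=0x18:5|rd=0:3|rs=2:3|pad=0:5 → word c040h → 40 c0

40 c0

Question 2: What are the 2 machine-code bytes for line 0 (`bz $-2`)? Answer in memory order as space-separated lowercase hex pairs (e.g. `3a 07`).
0. bz fields op=0xd:5|imm=-2:11 → word 6ffeh → fe 6f

fe 6f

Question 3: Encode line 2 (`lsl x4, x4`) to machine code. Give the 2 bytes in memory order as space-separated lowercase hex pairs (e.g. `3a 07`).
L2: lsl op=0x1e:5|rd=4:3|rs=4:3|pad=0:5 ⇒ 0xf480 ⇒ little 80 f4

80 f4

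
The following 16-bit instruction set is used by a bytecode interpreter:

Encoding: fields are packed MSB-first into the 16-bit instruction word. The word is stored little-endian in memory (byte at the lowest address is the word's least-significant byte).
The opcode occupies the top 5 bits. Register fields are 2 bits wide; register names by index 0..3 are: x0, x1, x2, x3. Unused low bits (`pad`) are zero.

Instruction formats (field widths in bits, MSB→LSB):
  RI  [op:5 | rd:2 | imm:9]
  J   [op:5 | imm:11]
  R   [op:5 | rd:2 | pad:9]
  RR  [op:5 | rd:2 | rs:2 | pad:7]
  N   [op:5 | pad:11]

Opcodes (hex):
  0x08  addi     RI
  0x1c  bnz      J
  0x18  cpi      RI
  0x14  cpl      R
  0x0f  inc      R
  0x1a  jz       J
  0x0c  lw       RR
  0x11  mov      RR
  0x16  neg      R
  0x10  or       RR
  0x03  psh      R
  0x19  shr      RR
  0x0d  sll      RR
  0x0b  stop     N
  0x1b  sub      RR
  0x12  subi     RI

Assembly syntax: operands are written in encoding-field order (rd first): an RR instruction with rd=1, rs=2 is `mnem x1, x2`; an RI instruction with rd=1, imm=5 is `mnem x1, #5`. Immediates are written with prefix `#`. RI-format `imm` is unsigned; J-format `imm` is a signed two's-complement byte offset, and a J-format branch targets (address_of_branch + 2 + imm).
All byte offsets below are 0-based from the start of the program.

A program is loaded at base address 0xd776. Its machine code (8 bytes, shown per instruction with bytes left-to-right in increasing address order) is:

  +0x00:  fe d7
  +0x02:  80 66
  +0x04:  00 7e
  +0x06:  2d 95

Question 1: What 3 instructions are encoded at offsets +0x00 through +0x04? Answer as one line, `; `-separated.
off 0x00: read fe d7 as little → 0xd7fe
  op=0xd7fe>>11=0x1a ⇒ jz (J)
  [10:0] imm=2046 (s11→-2) = #-2
off 0x02: read 80 66 as little → 0x6680
  op=0x6680>>11=0xc ⇒ lw (RR)
  [10:9] rd=3 = x3
  [8:7] rs=1 = x1
off 0x04: read 00 7e as little → 0x7e00
  op=0x7e00>>11=0xf ⇒ inc (R)
  [10:9] rd=3 = x3

jz #-2; lw x3, x1; inc x3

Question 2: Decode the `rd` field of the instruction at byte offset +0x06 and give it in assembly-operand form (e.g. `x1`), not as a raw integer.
x2

+0x06: 2d 95 ⇒ word 0x952d (little)
  top 5b → 0x12 → subi [RI]
  rd: (w>>9)&0x3=0x2 → x2
  imm: (w>>0)&0x1ff=0x12d → #301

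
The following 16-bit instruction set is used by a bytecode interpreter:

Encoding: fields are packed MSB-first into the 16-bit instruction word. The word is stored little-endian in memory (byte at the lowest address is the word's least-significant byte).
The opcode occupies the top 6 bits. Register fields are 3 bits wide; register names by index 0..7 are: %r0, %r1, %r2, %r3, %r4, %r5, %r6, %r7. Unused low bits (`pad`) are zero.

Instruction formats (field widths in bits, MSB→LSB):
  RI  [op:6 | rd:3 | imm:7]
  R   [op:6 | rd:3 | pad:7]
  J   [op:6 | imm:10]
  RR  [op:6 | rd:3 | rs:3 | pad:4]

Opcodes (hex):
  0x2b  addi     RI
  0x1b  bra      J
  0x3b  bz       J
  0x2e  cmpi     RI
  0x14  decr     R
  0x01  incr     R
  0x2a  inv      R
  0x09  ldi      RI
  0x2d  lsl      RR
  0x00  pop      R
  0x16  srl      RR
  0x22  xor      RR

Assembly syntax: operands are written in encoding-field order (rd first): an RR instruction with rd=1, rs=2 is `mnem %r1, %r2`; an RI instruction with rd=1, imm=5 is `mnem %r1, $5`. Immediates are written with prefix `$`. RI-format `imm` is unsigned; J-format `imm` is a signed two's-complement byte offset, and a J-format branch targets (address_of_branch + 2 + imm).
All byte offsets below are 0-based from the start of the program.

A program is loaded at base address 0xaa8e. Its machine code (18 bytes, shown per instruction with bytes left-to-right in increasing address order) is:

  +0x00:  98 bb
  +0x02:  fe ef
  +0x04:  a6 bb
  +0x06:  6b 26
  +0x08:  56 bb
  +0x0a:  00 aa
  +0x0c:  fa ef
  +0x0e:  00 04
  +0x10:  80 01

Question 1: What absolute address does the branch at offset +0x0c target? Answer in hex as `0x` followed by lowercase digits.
0xaa96

off 0x0c: read fa ef as little → 0xeffa
  op=0xeffa>>10=0x3b ⇒ bz (J)
  imm: (w>>0)&0x3ff=0x3fa (s10→-6) → $-6
  target = base 0xaa8e + off 0x0c + 2 + imm -6 = 0xaa96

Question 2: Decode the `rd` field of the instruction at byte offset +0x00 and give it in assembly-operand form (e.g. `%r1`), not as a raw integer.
%r7

+0x00: 98 bb ⇒ word 0xbb98 (little)
  opcode bits[15:10]=0x2e: cmpi/RI
  rd@[9:7]=0x7 ⇒ %r7
  imm@[6:0]=0x18 ⇒ $24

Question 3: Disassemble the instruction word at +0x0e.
incr %r0

@+0e  little-endian(00 04) = 0x0400
  op=0x0400>>10=0x1 ⇒ incr (R)
  [9:7] rd=0 = %r0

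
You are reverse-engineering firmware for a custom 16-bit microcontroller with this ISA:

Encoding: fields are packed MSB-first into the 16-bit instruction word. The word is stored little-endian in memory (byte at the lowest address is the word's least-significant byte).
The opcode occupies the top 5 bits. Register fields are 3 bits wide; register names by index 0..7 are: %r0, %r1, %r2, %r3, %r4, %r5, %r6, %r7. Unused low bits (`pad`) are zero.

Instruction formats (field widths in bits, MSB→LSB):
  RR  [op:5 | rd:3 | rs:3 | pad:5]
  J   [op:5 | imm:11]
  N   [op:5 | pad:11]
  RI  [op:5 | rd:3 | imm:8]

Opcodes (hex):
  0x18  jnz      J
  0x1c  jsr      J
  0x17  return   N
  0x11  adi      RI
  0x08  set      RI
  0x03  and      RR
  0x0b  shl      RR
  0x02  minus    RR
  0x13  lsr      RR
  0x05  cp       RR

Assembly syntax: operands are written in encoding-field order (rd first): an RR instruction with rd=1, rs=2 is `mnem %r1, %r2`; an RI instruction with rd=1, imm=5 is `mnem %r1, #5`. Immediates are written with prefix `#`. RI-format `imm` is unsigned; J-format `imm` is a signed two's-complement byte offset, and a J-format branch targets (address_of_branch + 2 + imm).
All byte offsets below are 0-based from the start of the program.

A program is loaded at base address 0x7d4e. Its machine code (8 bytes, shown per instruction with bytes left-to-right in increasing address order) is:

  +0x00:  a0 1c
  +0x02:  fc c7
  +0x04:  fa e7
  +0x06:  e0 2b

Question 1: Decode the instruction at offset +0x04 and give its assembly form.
jsr #-6

+0x04: fa e7 ⇒ word 0xe7fa (little)
  op=0xe7fa>>11=0x1c ⇒ jsr (J)
  imm@[10:0]=0x7fa (s11→-6) ⇒ #-6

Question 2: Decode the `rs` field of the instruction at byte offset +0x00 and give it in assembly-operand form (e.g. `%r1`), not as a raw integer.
[00] a0 1c → 0x1ca0
  top 5b → 0x3 → and [RR]
  rd@[10:8]=0x4 ⇒ %r4
  rs@[7:5]=0x5 ⇒ %r5

%r5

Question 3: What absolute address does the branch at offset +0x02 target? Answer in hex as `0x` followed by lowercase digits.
off 0x02: read fc c7 as little → 0xc7fc
  top 5b → 0x18 → jnz [J]
  imm@[10:0]=0x7fc (s11→-4) ⇒ #-4
  target = base 0x7d4e + off 0x02 + 2 + imm -4 = 0x7d4e

0x7d4e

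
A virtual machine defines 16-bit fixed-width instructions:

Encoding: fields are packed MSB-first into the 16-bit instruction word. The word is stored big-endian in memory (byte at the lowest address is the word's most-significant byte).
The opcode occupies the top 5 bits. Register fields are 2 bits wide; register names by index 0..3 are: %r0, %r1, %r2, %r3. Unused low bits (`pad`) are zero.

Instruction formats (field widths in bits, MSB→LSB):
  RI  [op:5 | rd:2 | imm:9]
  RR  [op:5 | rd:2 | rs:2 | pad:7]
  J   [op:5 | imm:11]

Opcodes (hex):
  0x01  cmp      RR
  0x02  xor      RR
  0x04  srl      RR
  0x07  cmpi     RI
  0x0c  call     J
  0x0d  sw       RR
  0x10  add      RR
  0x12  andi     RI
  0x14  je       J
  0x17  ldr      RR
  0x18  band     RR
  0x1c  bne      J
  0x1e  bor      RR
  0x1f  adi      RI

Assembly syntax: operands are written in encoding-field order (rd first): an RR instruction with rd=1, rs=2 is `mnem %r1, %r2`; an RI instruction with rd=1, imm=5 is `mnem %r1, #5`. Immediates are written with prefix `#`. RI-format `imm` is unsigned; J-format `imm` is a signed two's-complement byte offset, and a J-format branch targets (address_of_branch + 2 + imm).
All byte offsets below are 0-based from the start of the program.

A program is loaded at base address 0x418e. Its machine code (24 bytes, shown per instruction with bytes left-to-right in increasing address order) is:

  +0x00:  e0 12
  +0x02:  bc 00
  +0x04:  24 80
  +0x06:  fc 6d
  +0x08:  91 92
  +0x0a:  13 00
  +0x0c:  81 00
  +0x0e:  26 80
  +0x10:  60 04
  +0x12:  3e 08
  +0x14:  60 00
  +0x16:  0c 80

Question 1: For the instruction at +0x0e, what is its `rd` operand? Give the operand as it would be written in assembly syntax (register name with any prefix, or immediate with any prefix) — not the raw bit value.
off 0x0e: read 26 80 as big → 0x2680
  op=0x2680>>11=0x4 ⇒ srl (RR)
  rd@[10:9]=0x3 ⇒ %r3
  rs@[8:7]=0x1 ⇒ %r1

%r3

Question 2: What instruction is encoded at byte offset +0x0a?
xor %r1, %r2

off 0x0a: read 13 00 as big → 0x1300
  opcode bits[15:11]=0x2: xor/RR
  rd: (w>>9)&0x3=0x1 → %r1
  rs: (w>>7)&0x3=0x2 → %r2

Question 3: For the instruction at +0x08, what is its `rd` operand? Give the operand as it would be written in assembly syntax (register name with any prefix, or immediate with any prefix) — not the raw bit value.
%r0

[08] 91 92 → 0x9192
  op=0x9192>>11=0x12 ⇒ andi (RI)
  [10:9] rd=0 = %r0
  [8:0] imm=402 = #402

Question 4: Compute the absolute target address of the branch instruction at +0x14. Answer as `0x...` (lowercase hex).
0x41a4

off 0x14: read 60 00 as big → 0x6000
  opcode bits[15:11]=0xc: call/J
  imm: (w>>0)&0x7ff=0x0 → #0
  target = base 0x418e + off 0x14 + 2 + imm 0 = 0x41a4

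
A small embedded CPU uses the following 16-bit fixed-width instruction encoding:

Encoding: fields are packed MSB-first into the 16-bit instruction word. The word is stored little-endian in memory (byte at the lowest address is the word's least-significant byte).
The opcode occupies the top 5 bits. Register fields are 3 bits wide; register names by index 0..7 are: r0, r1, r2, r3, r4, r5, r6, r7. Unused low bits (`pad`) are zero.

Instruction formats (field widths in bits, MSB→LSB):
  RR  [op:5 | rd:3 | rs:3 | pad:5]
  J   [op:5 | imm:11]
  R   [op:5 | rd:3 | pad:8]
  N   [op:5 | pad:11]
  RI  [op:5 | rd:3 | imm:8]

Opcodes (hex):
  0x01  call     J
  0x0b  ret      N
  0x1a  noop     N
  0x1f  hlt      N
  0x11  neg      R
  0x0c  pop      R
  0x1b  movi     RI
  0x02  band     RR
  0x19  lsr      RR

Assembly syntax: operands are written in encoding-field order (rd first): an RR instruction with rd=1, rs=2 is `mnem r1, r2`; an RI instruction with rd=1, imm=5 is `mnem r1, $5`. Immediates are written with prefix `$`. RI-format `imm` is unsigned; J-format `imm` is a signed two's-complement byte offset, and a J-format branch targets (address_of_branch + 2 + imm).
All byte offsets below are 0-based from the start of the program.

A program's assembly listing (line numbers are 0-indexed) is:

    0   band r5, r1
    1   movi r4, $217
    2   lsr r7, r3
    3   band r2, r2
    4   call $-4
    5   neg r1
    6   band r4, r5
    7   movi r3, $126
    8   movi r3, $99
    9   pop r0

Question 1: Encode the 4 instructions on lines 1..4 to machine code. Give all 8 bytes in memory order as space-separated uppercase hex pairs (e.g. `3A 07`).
line 1 (movi): pack op=0x1b:5|rd=4:3|imm=217:8 = 0xdcd9; little→ d9 dc
line 2 (lsr): pack op=0x19:5|rd=7:3|rs=3:3|pad=0:5 = 0xcf60; little→ 60 cf
line 3 (band): pack op=0x2:5|rd=2:3|rs=2:3|pad=0:5 = 0x1240; little→ 40 12
line 4 (call): pack op=0x1:5|imm=-4:11 = 0x0ffc; little→ fc 0f

D9 DC 60 CF 40 12 FC 0F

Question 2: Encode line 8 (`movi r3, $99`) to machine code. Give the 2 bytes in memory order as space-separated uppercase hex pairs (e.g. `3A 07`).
63 DB

line 8 (movi): pack op=0x1b:5|rd=3:3|imm=99:8 = 0xdb63; little→ 63 db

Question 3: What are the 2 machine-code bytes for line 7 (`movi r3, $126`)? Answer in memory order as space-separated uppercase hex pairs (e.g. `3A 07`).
L7: movi op=0x1b:5|rd=3:3|imm=126:8 ⇒ 0xdb7e ⇒ little 7e db

7E DB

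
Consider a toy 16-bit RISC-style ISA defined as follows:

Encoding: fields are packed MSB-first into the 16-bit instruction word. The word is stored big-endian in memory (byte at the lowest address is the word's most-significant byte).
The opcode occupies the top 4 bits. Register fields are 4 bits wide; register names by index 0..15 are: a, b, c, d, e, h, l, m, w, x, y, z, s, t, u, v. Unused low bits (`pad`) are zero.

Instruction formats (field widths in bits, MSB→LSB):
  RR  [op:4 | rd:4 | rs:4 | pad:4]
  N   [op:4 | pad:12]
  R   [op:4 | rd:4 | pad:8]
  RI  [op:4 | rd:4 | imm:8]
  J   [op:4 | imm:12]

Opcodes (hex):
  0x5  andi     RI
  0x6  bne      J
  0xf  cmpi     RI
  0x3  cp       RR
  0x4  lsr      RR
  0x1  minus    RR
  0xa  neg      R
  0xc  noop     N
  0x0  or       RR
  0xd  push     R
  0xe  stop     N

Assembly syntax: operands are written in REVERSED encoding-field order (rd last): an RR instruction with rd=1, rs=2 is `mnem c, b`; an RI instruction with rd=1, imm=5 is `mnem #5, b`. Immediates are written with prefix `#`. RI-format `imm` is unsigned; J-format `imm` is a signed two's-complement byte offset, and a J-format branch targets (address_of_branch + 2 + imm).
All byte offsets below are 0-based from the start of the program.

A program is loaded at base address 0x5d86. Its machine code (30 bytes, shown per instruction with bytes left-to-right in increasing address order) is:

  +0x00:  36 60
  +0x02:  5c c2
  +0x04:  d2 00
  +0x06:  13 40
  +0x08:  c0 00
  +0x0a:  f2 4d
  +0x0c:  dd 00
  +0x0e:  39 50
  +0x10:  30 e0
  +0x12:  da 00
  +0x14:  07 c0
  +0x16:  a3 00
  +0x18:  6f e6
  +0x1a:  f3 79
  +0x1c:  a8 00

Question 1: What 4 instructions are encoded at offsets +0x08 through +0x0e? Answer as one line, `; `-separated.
noop; cmpi #77, c; push t; cp h, x

@+08  big-endian(c0 00) = 0xc000
  op=0xc000>>12=0xc ⇒ noop (N)
@+0a  big-endian(f2 4d) = 0xf24d
  op=0xf24d>>12=0xf ⇒ cmpi (RI)
  rd@[11:8]=0x2 ⇒ c
  imm@[7:0]=0x4d ⇒ #77
@+0c  big-endian(dd 00) = 0xdd00
  op=0xdd00>>12=0xd ⇒ push (R)
  rd@[11:8]=0xd ⇒ t
@+0e  big-endian(39 50) = 0x3950
  op=0x3950>>12=0x3 ⇒ cp (RR)
  rd@[11:8]=0x9 ⇒ x
  rs@[7:4]=0x5 ⇒ h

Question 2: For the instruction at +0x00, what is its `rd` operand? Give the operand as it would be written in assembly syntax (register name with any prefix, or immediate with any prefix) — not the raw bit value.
+0x00: 36 60 ⇒ word 0x3660 (big)
  opcode bits[15:12]=0x3: cp/RR
  rd: (w>>8)&0xf=0x6 → l
  rs: (w>>4)&0xf=0x6 → l

l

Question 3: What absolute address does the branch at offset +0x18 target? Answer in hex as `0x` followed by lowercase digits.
0x5d86

off 0x18: read 6f e6 as big → 0x6fe6
  opcode bits[15:12]=0x6: bne/J
  imm: (w>>0)&0xfff=0xfe6 (s12→-26) → #-26
  target = base 0x5d86 + off 0x18 + 2 + imm -26 = 0x5d86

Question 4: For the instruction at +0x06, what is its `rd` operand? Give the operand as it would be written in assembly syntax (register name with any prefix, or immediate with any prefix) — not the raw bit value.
d

+0x06: 13 40 ⇒ word 0x1340 (big)
  top 4b → 0x1 → minus [RR]
  rd: (w>>8)&0xf=0x3 → d
  rs: (w>>4)&0xf=0x4 → e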